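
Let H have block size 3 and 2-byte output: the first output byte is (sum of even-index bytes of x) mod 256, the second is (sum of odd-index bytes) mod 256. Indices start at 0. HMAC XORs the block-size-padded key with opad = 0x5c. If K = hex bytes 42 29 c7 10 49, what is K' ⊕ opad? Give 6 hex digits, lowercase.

0e655c

Key hex bytes 42 29 c7 10 49 is 5 bytes > B = 3, so hash it first: H(key) = 52 39, then zero-pad to 3 bytes: K' = 52 39 00.
XOR each byte with 0x5c: 52⊕5c=0e, 39⊕5c=65, 00⊕5c=5c.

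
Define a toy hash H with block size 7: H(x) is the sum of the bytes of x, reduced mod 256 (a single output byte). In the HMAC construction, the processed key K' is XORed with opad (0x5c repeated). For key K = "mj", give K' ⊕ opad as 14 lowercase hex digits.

Key "mj" = 6d 6a is 2 bytes ≤ B = 7; zero-pad to 7 bytes: K' = 6d 6a 00 00 00 00 00.
XOR each byte with 0x5c: 6d⊕5c=31, 6a⊕5c=36, 00⊕5c=5c, 00⊕5c=5c, 00⊕5c=5c, 00⊕5c=5c, 00⊕5c=5c.

31365c5c5c5c5c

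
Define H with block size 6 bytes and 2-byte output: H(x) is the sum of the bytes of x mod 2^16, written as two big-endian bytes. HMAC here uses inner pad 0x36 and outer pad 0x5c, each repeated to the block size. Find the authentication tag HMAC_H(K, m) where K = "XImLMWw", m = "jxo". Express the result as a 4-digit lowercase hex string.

0299

Key "XImLMWw" = 58 49 6d 4c 4d 57 77 is 7 bytes > B = 6, so hash it first: H(key) = 02 75, then zero-pad to 6 bytes: K' = 02 75 00 00 00 00.
K' ⊕ ipad = 34 43 36 36 36 36.  K' ⊕ opad = 5e 29 5c 5c 5c 5c.
Inner input = (K'⊕ipad) ∥ m = 34 43 36 36 36 36 ∥ 6a 78 6f.
Inner hash: sum = 52+67+54+54+54+54+106+120+111 = 672 → 02 a0.
Outer input = (K'⊕opad) ∥ inner = 5e 29 5c 5c 5c 5c ∥ 02 a0.
Outer hash (tag): sum = 94+41+92+92+92+92+2+160 = 665 → 02 99.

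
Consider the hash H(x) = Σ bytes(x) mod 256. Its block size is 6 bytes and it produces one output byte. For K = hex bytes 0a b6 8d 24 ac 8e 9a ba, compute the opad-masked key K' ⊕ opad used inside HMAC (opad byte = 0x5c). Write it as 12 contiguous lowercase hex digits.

a35c5c5c5c5c

Key hex bytes 0a b6 8d 24 ac 8e 9a ba is 8 bytes > B = 6, so hash it first: H(key) = ff, then zero-pad to 6 bytes: K' = ff 00 00 00 00 00.
XOR each byte with 0x5c: ff⊕5c=a3, 00⊕5c=5c, 00⊕5c=5c, 00⊕5c=5c, 00⊕5c=5c, 00⊕5c=5c.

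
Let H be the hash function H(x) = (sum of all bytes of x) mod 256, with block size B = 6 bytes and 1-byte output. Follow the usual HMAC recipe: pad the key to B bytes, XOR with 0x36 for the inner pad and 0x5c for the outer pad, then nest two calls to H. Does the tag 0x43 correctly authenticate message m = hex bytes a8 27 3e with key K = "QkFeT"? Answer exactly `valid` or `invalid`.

Key "QkFeT" = 51 6b 46 65 54 is 5 bytes ≤ B = 6; zero-pad to 6 bytes: K' = 51 6b 46 65 54 00.
K' ⊕ ipad = 67 5d 70 53 62 36; K' ⊕ opad = 0d 37 1a 39 08 5c.
Inner hash: sum = 103+93+112+83+98+54+168+39+62 = 812; mod 256 = 44 → 2c.
Outer hash (recomputed tag): sum = 13+55+26+57+8+92+44 = 295; mod 256 = 39 → 27.
Recomputed tag = 27; claimed = 43 → mismatch.

invalid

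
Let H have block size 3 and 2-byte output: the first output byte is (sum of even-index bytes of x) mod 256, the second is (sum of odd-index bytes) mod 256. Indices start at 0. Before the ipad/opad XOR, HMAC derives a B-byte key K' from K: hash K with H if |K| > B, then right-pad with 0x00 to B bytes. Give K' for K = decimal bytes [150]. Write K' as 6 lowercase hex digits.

Key decimal bytes [150] = 96 is 1 byte ≤ B = 3; zero-pad to 3 bytes: K' = 96 00 00.

960000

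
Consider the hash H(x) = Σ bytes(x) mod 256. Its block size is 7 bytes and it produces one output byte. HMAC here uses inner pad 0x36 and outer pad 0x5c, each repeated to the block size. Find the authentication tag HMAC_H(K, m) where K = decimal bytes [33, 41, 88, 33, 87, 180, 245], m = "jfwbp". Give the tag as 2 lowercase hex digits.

Key decimal bytes [33, 41, 88, 33, 87, 180, 245] = 21 29 58 21 57 b4 f5 is exactly B = 7 bytes: K' = 21 29 58 21 57 b4 f5.
K' ⊕ ipad = 17 1f 6e 17 61 82 c3.  K' ⊕ opad = 7d 75 04 7d 0b e8 a9.
Inner input = (K'⊕ipad) ∥ m = 17 1f 6e 17 61 82 c3 ∥ 6a 66 77 62 70.
Inner hash: sum = 23+31+110+23+97+130+195+106+102+119+98+112 = 1146; mod 256 = 122 → 7a.
Outer input = (K'⊕opad) ∥ inner = 7d 75 04 7d 0b e8 a9 ∥ 7a.
Outer hash (tag): sum = 125+117+4+125+11+232+169+122 = 905; mod 256 = 137 → 89.

89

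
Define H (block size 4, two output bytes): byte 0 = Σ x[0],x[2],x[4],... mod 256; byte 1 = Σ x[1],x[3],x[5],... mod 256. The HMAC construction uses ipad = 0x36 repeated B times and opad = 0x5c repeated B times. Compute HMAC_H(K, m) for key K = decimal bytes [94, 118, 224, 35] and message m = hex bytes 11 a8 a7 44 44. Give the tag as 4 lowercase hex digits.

f8ea

Key decimal bytes [94, 118, 224, 35] = 5e 76 e0 23 is exactly B = 4 bytes: K' = 5e 76 e0 23.
K' ⊕ ipad = 68 40 d6 15.  K' ⊕ opad = 02 2a bc 7f.
Inner input = (K'⊕ipad) ∥ m = 68 40 d6 15 ∥ 11 a8 a7 44 44.
Inner hash: even-index sum = 570 mod 256 = 58; odd-index sum = 321 mod 256 = 65 → 3a 41.
Outer input = (K'⊕opad) ∥ inner = 02 2a bc 7f ∥ 3a 41.
Outer hash (tag): even-index sum = 248 mod 256 = 248; odd-index sum = 234 mod 256 = 234 → f8 ea.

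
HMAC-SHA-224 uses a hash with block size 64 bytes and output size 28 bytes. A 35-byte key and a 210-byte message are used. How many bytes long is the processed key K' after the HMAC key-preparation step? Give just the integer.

Key is 35 ≤ 64 bytes, zero-padded: |K'| = 64.

64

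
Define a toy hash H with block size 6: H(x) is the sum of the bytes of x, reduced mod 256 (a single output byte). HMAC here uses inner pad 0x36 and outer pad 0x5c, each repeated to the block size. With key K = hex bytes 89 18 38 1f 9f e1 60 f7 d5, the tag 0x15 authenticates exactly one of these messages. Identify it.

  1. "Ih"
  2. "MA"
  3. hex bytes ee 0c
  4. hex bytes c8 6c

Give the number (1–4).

1

Key hex bytes 89 18 38 1f 9f e1 60 f7 d5 is 9 bytes > B = 6, so hash it first: H(key) = a4, then zero-pad to 6 bytes: K' = a4 00 00 00 00 00.
K' ⊕ ipad = 92 36 36 36 36 36; K' ⊕ opad = f8 5c 5c 5c 5c 5c.
m1: inner = H(92 36 36 36 36 36 49 68) = 51; tag = H(f8 5c 5c 5c 5c 5c 51) = 15 ← matches
m2: inner = H(92 36 36 36 36 36 4d 41) = 2e; tag = H(f8 5c 5c 5c 5c 5c 2e) = f2
m3: inner = H(92 36 36 36 36 36 ee 0c) = 9a; tag = H(f8 5c 5c 5c 5c 5c 9a) = 5e
m4: inner = H(92 36 36 36 36 36 c8 6c) = d4; tag = H(f8 5c 5c 5c 5c 5c d4) = 98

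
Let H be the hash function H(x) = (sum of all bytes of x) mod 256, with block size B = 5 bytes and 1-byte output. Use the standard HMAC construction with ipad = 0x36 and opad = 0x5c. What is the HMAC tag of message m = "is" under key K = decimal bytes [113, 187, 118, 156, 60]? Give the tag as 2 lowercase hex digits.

02

Key decimal bytes [113, 187, 118, 156, 60] = 71 bb 76 9c 3c is exactly B = 5 bytes: K' = 71 bb 76 9c 3c.
K' ⊕ ipad = 47 8d 40 aa 0a.  K' ⊕ opad = 2d e7 2a c0 60.
Inner input = (K'⊕ipad) ∥ m = 47 8d 40 aa 0a ∥ 69 73.
Inner hash: sum = 71+141+64+170+10+105+115 = 676; mod 256 = 164 → a4.
Outer input = (K'⊕opad) ∥ inner = 2d e7 2a c0 60 ∥ a4.
Outer hash (tag): sum = 45+231+42+192+96+164 = 770; mod 256 = 2 → 02.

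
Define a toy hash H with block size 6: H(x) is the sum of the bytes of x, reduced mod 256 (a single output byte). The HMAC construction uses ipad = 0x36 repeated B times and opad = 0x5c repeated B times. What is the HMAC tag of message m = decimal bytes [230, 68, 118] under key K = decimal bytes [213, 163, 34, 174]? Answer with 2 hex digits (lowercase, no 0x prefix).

e0

Key decimal bytes [213, 163, 34, 174] = d5 a3 22 ae is 4 bytes ≤ B = 6; zero-pad to 6 bytes: K' = d5 a3 22 ae 00 00.
K' ⊕ ipad = e3 95 14 98 36 36.  K' ⊕ opad = 89 ff 7e f2 5c 5c.
Inner input = (K'⊕ipad) ∥ m = e3 95 14 98 36 36 ∥ e6 44 76.
Inner hash: sum = 227+149+20+152+54+54+230+68+118 = 1072; mod 256 = 48 → 30.
Outer input = (K'⊕opad) ∥ inner = 89 ff 7e f2 5c 5c ∥ 30.
Outer hash (tag): sum = 137+255+126+242+92+92+48 = 992; mod 256 = 224 → e0.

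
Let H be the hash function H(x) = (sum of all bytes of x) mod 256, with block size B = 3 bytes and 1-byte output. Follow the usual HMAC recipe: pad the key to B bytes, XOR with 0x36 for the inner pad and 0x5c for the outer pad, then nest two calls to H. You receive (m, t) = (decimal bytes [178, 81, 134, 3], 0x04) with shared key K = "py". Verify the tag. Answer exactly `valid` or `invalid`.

Key "py" = 70 79 is 2 bytes ≤ B = 3; zero-pad to 3 bytes: K' = 70 79 00.
K' ⊕ ipad = 46 4f 36; K' ⊕ opad = 2c 25 5c.
Inner hash: sum = 70+79+54+178+81+134+3 = 599; mod 256 = 87 → 57.
Outer hash (recomputed tag): sum = 44+37+92+87 = 260; mod 256 = 4 → 04.
Recomputed tag = 04; claimed = 04 → match.

valid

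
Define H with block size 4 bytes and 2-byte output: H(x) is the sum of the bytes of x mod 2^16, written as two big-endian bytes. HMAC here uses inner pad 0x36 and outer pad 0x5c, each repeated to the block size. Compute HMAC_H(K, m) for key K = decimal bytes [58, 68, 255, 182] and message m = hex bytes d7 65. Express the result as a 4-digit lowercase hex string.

0211

Key decimal bytes [58, 68, 255, 182] = 3a 44 ff b6 is exactly B = 4 bytes: K' = 3a 44 ff b6.
K' ⊕ ipad = 0c 72 c9 80.  K' ⊕ opad = 66 18 a3 ea.
Inner input = (K'⊕ipad) ∥ m = 0c 72 c9 80 ∥ d7 65.
Inner hash: sum = 12+114+201+128+215+101 = 771 → 03 03.
Outer input = (K'⊕opad) ∥ inner = 66 18 a3 ea ∥ 03 03.
Outer hash (tag): sum = 102+24+163+234+3+3 = 529 → 02 11.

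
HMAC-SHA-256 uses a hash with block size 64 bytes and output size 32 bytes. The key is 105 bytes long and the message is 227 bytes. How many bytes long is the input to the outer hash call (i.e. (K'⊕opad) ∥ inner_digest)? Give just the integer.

Key is 105 > 64 bytes, so it is hashed to 32 bytes then zero-padded to 64: |K'| = 64.
Outer input = (K'⊕opad) ∥ H(inner) → 64 + 32 = 96 bytes.

96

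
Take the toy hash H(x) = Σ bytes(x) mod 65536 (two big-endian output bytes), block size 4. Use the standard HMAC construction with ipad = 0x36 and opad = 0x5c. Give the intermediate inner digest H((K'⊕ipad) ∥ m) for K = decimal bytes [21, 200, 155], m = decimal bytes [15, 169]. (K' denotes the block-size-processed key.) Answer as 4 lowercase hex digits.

02bc

Key decimal bytes [21, 200, 155] = 15 c8 9b is 3 bytes ≤ B = 4; zero-pad to 4 bytes: K' = 15 c8 9b 00.
K' ⊕ ipad = 23 fe ad 36.
Inner input = 23 fe ad 36 ∥ 0f a9.
Inner hash: sum = 35+254+173+54+15+169 = 700 → 02 bc.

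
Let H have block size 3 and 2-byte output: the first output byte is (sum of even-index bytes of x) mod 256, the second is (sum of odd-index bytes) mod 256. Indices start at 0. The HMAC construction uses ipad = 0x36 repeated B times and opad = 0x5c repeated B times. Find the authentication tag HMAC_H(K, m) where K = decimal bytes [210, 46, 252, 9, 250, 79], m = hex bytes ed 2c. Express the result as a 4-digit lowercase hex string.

8d3a

Key decimal bytes [210, 46, 252, 9, 250, 79] = d2 2e fc 09 fa 4f is 6 bytes > B = 3, so hash it first: H(key) = c8 86, then zero-pad to 3 bytes: K' = c8 86 00.
K' ⊕ ipad = fe b0 36.  K' ⊕ opad = 94 da 5c.
Inner input = (K'⊕ipad) ∥ m = fe b0 36 ∥ ed 2c.
Inner hash: even-index sum = 352 mod 256 = 96; odd-index sum = 413 mod 256 = 157 → 60 9d.
Outer input = (K'⊕opad) ∥ inner = 94 da 5c ∥ 60 9d.
Outer hash (tag): even-index sum = 397 mod 256 = 141; odd-index sum = 314 mod 256 = 58 → 8d 3a.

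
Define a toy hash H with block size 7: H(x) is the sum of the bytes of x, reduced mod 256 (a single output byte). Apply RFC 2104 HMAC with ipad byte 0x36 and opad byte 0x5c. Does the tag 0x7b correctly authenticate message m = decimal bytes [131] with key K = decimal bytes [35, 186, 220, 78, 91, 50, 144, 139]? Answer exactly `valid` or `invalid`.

Key decimal bytes [35, 186, 220, 78, 91, 50, 144, 139] = 23 ba dc 4e 5b 32 90 8b is 8 bytes > B = 7, so hash it first: H(key) = af, then zero-pad to 7 bytes: K' = af 00 00 00 00 00 00.
K' ⊕ ipad = 99 36 36 36 36 36 36; K' ⊕ opad = f3 5c 5c 5c 5c 5c 5c.
Inner hash: sum = 153+54+54+54+54+54+54+131 = 608; mod 256 = 96 → 60.
Outer hash (recomputed tag): sum = 243+92+92+92+92+92+92+96 = 891; mod 256 = 123 → 7b.
Recomputed tag = 7b; claimed = 7b → match.

valid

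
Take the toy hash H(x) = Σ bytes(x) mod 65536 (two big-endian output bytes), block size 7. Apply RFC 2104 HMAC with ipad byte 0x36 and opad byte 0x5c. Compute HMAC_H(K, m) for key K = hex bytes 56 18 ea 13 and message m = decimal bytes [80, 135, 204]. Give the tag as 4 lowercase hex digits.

Key hex bytes 56 18 ea 13 is 4 bytes ≤ B = 7; zero-pad to 7 bytes: K' = 56 18 ea 13 00 00 00.
K' ⊕ ipad = 60 2e dc 25 36 36 36.  K' ⊕ opad = 0a 44 b6 4f 5c 5c 5c.
Inner input = (K'⊕ipad) ∥ m = 60 2e dc 25 36 36 36 ∥ 50 87 cc.
Inner hash: sum = 96+46+220+37+54+54+54+80+135+204 = 980 → 03 d4.
Outer input = (K'⊕opad) ∥ inner = 0a 44 b6 4f 5c 5c 5c ∥ 03 d4.
Outer hash (tag): sum = 10+68+182+79+92+92+92+3+212 = 830 → 03 3e.

033e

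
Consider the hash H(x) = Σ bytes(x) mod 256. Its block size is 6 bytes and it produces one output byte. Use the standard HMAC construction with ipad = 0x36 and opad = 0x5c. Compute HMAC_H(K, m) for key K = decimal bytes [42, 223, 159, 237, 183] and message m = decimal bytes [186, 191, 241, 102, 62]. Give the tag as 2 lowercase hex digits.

02

Key decimal bytes [42, 223, 159, 237, 183] = 2a df 9f ed b7 is 5 bytes ≤ B = 6; zero-pad to 6 bytes: K' = 2a df 9f ed b7 00.
K' ⊕ ipad = 1c e9 a9 db 81 36.  K' ⊕ opad = 76 83 c3 b1 eb 5c.
Inner input = (K'⊕ipad) ∥ m = 1c e9 a9 db 81 36 ∥ ba bf f1 66 3e.
Inner hash: sum = 28+233+169+219+129+54+186+191+241+102+62 = 1614; mod 256 = 78 → 4e.
Outer input = (K'⊕opad) ∥ inner = 76 83 c3 b1 eb 5c ∥ 4e.
Outer hash (tag): sum = 118+131+195+177+235+92+78 = 1026; mod 256 = 2 → 02.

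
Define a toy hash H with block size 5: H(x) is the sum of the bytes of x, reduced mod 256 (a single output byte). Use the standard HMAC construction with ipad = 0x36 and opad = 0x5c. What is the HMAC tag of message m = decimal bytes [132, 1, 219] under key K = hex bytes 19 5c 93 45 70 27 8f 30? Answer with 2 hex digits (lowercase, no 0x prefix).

Key hex bytes 19 5c 93 45 70 27 8f 30 is 8 bytes > B = 5, so hash it first: H(key) = a3, then zero-pad to 5 bytes: K' = a3 00 00 00 00.
K' ⊕ ipad = 95 36 36 36 36.  K' ⊕ opad = ff 5c 5c 5c 5c.
Inner input = (K'⊕ipad) ∥ m = 95 36 36 36 36 ∥ 84 01 db.
Inner hash: sum = 149+54+54+54+54+132+1+219 = 717; mod 256 = 205 → cd.
Outer input = (K'⊕opad) ∥ inner = ff 5c 5c 5c 5c ∥ cd.
Outer hash (tag): sum = 255+92+92+92+92+205 = 828; mod 256 = 60 → 3c.

3c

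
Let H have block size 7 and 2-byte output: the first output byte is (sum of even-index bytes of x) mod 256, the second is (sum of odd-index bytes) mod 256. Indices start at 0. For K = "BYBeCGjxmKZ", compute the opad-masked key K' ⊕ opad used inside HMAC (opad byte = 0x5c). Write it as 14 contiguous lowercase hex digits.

Key "BYBeCGjxmKZ" = 42 59 42 65 43 47 6a 78 6d 4b 5a is 11 bytes > B = 7, so hash it first: H(key) = f8 c8, then zero-pad to 7 bytes: K' = f8 c8 00 00 00 00 00.
XOR each byte with 0x5c: f8⊕5c=a4, c8⊕5c=94, 00⊕5c=5c, 00⊕5c=5c, 00⊕5c=5c, 00⊕5c=5c, 00⊕5c=5c.

a4945c5c5c5c5c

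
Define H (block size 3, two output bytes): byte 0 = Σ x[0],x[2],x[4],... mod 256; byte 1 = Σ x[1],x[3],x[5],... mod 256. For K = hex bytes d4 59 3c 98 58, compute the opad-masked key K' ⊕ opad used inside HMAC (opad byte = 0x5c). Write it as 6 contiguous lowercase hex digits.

34ad5c

Key hex bytes d4 59 3c 98 58 is 5 bytes > B = 3, so hash it first: H(key) = 68 f1, then zero-pad to 3 bytes: K' = 68 f1 00.
XOR each byte with 0x5c: 68⊕5c=34, f1⊕5c=ad, 00⊕5c=5c.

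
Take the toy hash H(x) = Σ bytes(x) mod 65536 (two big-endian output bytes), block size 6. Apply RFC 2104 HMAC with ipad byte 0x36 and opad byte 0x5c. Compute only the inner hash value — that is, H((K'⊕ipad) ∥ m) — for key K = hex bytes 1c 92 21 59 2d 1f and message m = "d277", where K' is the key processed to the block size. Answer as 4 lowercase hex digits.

Key hex bytes 1c 92 21 59 2d 1f is exactly B = 6 bytes: K' = 1c 92 21 59 2d 1f.
K' ⊕ ipad = 2a a4 17 6f 1b 29.
Inner input = 2a a4 17 6f 1b 29 ∥ 64 32 37 37.
Inner hash: sum = 42+164+23+111+27+41+100+50+55+55 = 668 → 02 9c.

029c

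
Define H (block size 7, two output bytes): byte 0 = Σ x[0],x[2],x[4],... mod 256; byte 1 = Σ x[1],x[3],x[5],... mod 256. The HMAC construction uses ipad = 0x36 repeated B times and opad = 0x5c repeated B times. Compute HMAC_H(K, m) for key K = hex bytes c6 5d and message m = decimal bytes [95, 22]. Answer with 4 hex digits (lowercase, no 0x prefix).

e461

Key hex bytes c6 5d is 2 bytes ≤ B = 7; zero-pad to 7 bytes: K' = c6 5d 00 00 00 00 00.
K' ⊕ ipad = f0 6b 36 36 36 36 36.  K' ⊕ opad = 9a 01 5c 5c 5c 5c 5c.
Inner input = (K'⊕ipad) ∥ m = f0 6b 36 36 36 36 36 ∥ 5f 16.
Inner hash: even-index sum = 424 mod 256 = 168; odd-index sum = 310 mod 256 = 54 → a8 36.
Outer input = (K'⊕opad) ∥ inner = 9a 01 5c 5c 5c 5c 5c ∥ a8 36.
Outer hash (tag): even-index sum = 484 mod 256 = 228; odd-index sum = 353 mod 256 = 97 → e4 61.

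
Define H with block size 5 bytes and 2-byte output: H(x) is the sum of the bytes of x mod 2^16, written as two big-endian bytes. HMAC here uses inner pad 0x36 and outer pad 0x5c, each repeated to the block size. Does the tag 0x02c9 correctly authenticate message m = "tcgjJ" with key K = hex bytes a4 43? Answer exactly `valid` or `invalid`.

Key hex bytes a4 43 is 2 bytes ≤ B = 5; zero-pad to 5 bytes: K' = a4 43 00 00 00.
K' ⊕ ipad = 92 75 36 36 36; K' ⊕ opad = f8 1f 5c 5c 5c.
Inner hash: sum = 146+117+54+54+54+116+99+103+106+74 = 923 → 03 9b.
Outer hash (recomputed tag): sum = 248+31+92+92+92+3+155 = 713 → 02 c9.
Recomputed tag = 02c9; claimed = 02c9 → match.

valid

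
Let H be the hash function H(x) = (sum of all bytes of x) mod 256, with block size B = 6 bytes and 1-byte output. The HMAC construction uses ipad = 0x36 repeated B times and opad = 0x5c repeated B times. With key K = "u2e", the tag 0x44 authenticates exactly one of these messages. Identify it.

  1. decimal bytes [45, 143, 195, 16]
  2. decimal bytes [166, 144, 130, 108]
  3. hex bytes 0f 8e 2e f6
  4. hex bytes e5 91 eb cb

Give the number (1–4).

2

Key "u2e" = 75 32 65 is 3 bytes ≤ B = 6; zero-pad to 6 bytes: K' = 75 32 65 00 00 00.
K' ⊕ ipad = 43 04 53 36 36 36; K' ⊕ opad = 29 6e 39 5c 5c 5c.
m1: inner = H(43 04 53 36 36 36 2d 8f c3 10) = cb; tag = H(29 6e 39 5c 5c 5c cb) = af
m2: inner = H(43 04 53 36 36 36 a6 90 82 6c) = 60; tag = H(29 6e 39 5c 5c 5c 60) = 44 ← matches
m3: inner = H(43 04 53 36 36 36 0f 8e 2e f6) = fd; tag = H(29 6e 39 5c 5c 5c fd) = e1
m4: inner = H(43 04 53 36 36 36 e5 91 eb cb) = 68; tag = H(29 6e 39 5c 5c 5c 68) = 4c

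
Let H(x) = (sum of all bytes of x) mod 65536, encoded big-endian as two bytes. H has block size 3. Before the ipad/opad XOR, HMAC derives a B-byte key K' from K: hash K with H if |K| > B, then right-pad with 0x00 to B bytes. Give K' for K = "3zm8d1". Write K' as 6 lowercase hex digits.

01e700

|K| = 6 > B = 3, so first hash the key.
H(K): sum = 51+122+109+56+100+49 = 487 → 01 e7.
Zero-pad H(K) = 01 e7 to 3 bytes: K' = 01 e7 00.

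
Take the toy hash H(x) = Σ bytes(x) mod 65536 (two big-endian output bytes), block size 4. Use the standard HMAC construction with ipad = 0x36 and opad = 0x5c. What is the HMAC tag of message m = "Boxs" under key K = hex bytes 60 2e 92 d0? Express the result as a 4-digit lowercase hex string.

Key hex bytes 60 2e 92 d0 is exactly B = 4 bytes: K' = 60 2e 92 d0.
K' ⊕ ipad = 56 18 a4 e6.  K' ⊕ opad = 3c 72 ce 8c.
Inner input = (K'⊕ipad) ∥ m = 56 18 a4 e6 ∥ 42 6f 78 73.
Inner hash: sum = 86+24+164+230+66+111+120+115 = 916 → 03 94.
Outer input = (K'⊕opad) ∥ inner = 3c 72 ce 8c ∥ 03 94.
Outer hash (tag): sum = 60+114+206+140+3+148 = 671 → 02 9f.

029f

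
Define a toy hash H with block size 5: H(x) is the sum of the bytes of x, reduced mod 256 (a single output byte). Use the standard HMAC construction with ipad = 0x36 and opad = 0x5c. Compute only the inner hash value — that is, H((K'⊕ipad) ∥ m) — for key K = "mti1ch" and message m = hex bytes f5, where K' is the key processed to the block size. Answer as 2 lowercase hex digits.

Key "mti1ch" = 6d 74 69 31 63 68 is 6 bytes > B = 5, so hash it first: H(key) = 46, then zero-pad to 5 bytes: K' = 46 00 00 00 00.
K' ⊕ ipad = 70 36 36 36 36.
Inner input = 70 36 36 36 36 ∥ f5.
Inner hash: sum = 112+54+54+54+54+245 = 573; mod 256 = 61 → 3d.

3d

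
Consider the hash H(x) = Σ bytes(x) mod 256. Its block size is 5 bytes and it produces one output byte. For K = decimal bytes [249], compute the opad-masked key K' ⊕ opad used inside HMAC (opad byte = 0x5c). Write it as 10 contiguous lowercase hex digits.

Key decimal bytes [249] = f9 is 1 byte ≤ B = 5; zero-pad to 5 bytes: K' = f9 00 00 00 00.
XOR each byte with 0x5c: f9⊕5c=a5, 00⊕5c=5c, 00⊕5c=5c, 00⊕5c=5c, 00⊕5c=5c.

a55c5c5c5c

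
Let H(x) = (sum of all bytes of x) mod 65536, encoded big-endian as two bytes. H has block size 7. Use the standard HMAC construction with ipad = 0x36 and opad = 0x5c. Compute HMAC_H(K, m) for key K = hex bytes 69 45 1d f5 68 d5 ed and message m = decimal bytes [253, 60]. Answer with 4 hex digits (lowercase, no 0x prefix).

Key hex bytes 69 45 1d f5 68 d5 ed is exactly B = 7 bytes: K' = 69 45 1d f5 68 d5 ed.
K' ⊕ ipad = 5f 73 2b c3 5e e3 db.  K' ⊕ opad = 35 19 41 a9 34 89 b1.
Inner input = (K'⊕ipad) ∥ m = 5f 73 2b c3 5e e3 db ∥ fd 3c.
Inner hash: sum = 95+115+43+195+94+227+219+253+60 = 1301 → 05 15.
Outer input = (K'⊕opad) ∥ inner = 35 19 41 a9 34 89 b1 ∥ 05 15.
Outer hash (tag): sum = 53+25+65+169+52+137+177+5+21 = 704 → 02 c0.

02c0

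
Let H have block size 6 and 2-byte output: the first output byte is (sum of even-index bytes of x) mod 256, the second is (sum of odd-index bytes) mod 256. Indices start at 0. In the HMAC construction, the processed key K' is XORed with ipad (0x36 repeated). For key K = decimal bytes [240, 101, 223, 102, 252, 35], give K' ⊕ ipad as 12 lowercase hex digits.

c653e950ca15

Key decimal bytes [240, 101, 223, 102, 252, 35] = f0 65 df 66 fc 23 is exactly B = 6 bytes: K' = f0 65 df 66 fc 23.
XOR each byte with 0x36: f0⊕36=c6, 65⊕36=53, df⊕36=e9, 66⊕36=50, fc⊕36=ca, 23⊕36=15.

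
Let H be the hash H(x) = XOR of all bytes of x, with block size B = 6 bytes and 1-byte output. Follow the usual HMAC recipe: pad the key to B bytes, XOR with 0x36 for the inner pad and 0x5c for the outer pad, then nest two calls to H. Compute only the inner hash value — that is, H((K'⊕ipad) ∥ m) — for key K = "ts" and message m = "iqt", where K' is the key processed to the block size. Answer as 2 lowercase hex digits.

6b

Key "ts" = 74 73 is 2 bytes ≤ B = 6; zero-pad to 6 bytes: K' = 74 73 00 00 00 00.
K' ⊕ ipad = 42 45 36 36 36 36.
Inner input = 42 45 36 36 36 36 ∥ 69 71 74.
Inner hash: XOR 42⊕45⊕36⊕36⊕36⊕36⊕69⊕71⊕74 = 6b.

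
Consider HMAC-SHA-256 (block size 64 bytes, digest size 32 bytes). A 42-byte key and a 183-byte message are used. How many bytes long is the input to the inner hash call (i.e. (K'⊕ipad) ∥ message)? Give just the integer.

Key is 42 ≤ 64 bytes, zero-padded: |K'| = 64.
Inner input = (K'⊕ipad) ∥ m → 64 + 183 = 247 bytes.

247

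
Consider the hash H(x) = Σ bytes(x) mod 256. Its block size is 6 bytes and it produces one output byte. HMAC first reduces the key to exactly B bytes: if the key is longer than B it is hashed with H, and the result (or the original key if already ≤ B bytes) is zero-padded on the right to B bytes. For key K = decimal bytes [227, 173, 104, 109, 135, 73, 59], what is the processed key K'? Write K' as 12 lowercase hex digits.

700000000000

|K| = 7 > B = 6, so first hash the key.
H(K): sum = 227+173+104+109+135+73+59 = 880; mod 256 = 112 → 70.
Zero-pad H(K) = 70 to 6 bytes: K' = 70 00 00 00 00 00.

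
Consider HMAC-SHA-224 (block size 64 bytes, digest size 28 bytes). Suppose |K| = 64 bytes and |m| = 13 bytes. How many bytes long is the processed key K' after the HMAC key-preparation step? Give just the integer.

Key is 64 ≤ 64 bytes, zero-padded: |K'| = 64.

64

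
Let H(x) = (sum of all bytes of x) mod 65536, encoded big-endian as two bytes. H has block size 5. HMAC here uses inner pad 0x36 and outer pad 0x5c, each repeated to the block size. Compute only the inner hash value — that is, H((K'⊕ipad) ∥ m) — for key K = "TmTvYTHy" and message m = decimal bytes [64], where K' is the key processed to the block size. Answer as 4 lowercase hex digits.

01e5

Key "TmTvYTHy" = 54 6d 54 76 59 54 48 79 is 8 bytes > B = 5, so hash it first: H(key) = 02 f9, then zero-pad to 5 bytes: K' = 02 f9 00 00 00.
K' ⊕ ipad = 34 cf 36 36 36.
Inner input = 34 cf 36 36 36 ∥ 40.
Inner hash: sum = 52+207+54+54+54+64 = 485 → 01 e5.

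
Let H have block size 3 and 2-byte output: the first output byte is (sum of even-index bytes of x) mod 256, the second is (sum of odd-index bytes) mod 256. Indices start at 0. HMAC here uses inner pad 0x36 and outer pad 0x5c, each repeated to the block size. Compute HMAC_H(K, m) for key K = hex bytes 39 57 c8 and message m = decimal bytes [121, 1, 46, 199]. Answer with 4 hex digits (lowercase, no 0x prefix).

01e0

Key hex bytes 39 57 c8 is exactly B = 3 bytes: K' = 39 57 c8.
K' ⊕ ipad = 0f 61 fe.  K' ⊕ opad = 65 0b 94.
Inner input = (K'⊕ipad) ∥ m = 0f 61 fe ∥ 79 01 2e c7.
Inner hash: even-index sum = 469 mod 256 = 213; odd-index sum = 264 mod 256 = 8 → d5 08.
Outer input = (K'⊕opad) ∥ inner = 65 0b 94 ∥ d5 08.
Outer hash (tag): even-index sum = 257 mod 256 = 1; odd-index sum = 224 mod 256 = 224 → 01 e0.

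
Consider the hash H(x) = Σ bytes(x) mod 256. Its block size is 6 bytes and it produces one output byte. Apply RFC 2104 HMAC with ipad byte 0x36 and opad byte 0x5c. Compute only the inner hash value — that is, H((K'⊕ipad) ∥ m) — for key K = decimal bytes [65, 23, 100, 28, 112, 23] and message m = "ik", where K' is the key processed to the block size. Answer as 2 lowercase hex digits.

Key decimal bytes [65, 23, 100, 28, 112, 23] = 41 17 64 1c 70 17 is exactly B = 6 bytes: K' = 41 17 64 1c 70 17.
K' ⊕ ipad = 77 21 52 2a 46 21.
Inner input = 77 21 52 2a 46 21 ∥ 69 6b.
Inner hash: sum = 119+33+82+42+70+33+105+107 = 591; mod 256 = 79 → 4f.

4f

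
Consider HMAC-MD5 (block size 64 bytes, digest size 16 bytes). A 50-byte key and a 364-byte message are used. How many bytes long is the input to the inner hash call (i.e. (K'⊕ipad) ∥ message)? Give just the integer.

Key is 50 ≤ 64 bytes, zero-padded: |K'| = 64.
Inner input = (K'⊕ipad) ∥ m → 64 + 364 = 428 bytes.

428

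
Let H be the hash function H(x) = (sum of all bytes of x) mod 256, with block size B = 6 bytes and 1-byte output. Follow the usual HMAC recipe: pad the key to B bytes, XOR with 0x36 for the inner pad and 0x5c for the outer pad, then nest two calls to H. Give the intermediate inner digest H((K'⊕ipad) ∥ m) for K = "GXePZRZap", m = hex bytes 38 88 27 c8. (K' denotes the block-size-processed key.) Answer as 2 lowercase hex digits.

Key "GXePZRZap" = 47 58 65 50 5a 52 5a 61 70 is 9 bytes > B = 6, so hash it first: H(key) = 2b, then zero-pad to 6 bytes: K' = 2b 00 00 00 00 00.
K' ⊕ ipad = 1d 36 36 36 36 36.
Inner input = 1d 36 36 36 36 36 ∥ 38 88 27 c8.
Inner hash: sum = 29+54+54+54+54+54+56+136+39+200 = 730; mod 256 = 218 → da.

da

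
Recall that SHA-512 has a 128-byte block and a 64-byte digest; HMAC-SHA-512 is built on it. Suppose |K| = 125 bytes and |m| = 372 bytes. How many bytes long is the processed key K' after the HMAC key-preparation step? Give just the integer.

Key is 125 ≤ 128 bytes, zero-padded: |K'| = 128.

128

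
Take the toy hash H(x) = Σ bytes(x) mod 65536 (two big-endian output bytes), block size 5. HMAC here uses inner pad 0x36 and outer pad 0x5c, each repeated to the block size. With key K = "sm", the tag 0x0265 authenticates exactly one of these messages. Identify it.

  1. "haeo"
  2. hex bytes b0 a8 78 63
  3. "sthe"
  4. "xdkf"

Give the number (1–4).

4

Key "sm" = 73 6d is 2 bytes ≤ B = 5; zero-pad to 5 bytes: K' = 73 6d 00 00 00.
K' ⊕ ipad = 45 5b 36 36 36; K' ⊕ opad = 2f 31 5c 5c 5c.
m1: inner = H(45 5b 36 36 36 68 61 65 6f) = 02 df; tag = H(2f 31 5c 5c 5c 02 df) = 0255
m2: inner = H(45 5b 36 36 36 b0 a8 78 63) = 03 75; tag = H(2f 31 5c 5c 5c 03 75) = 01ec
m3: inner = H(45 5b 36 36 36 73 74 68 65) = 02 f6; tag = H(2f 31 5c 5c 5c 02 f6) = 026c
m4: inner = H(45 5b 36 36 36 78 64 6b 66) = 02 ef; tag = H(2f 31 5c 5c 5c 02 ef) = 0265 ← matches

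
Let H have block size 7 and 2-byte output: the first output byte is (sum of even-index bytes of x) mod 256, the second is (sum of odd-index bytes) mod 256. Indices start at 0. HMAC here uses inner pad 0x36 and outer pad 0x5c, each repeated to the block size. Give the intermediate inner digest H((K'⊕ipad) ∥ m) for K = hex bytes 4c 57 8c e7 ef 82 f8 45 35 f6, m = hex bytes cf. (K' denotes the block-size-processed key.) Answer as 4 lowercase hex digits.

6408

Key hex bytes 4c 57 8c e7 ef 82 f8 45 35 f6 is 10 bytes > B = 7, so hash it first: H(key) = f4 fb, then zero-pad to 7 bytes: K' = f4 fb 00 00 00 00 00.
K' ⊕ ipad = c2 cd 36 36 36 36 36.
Inner input = c2 cd 36 36 36 36 36 ∥ cf.
Inner hash: even-index sum = 356 mod 256 = 100; odd-index sum = 520 mod 256 = 8 → 64 08.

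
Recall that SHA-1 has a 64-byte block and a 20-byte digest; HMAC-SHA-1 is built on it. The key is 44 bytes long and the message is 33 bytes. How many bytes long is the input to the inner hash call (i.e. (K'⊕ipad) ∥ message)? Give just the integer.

Key is 44 ≤ 64 bytes, zero-padded: |K'| = 64.
Inner input = (K'⊕ipad) ∥ m → 64 + 33 = 97 bytes.

97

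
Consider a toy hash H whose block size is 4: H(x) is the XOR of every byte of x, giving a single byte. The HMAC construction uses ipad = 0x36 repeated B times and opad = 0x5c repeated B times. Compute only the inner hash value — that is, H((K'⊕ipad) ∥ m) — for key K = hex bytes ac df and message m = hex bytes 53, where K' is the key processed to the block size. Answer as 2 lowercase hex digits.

Key hex bytes ac df is 2 bytes ≤ B = 4; zero-pad to 4 bytes: K' = ac df 00 00.
K' ⊕ ipad = 9a e9 36 36.
Inner input = 9a e9 36 36 ∥ 53.
Inner hash: XOR 9a⊕e9⊕36⊕36⊕53 = 20.

20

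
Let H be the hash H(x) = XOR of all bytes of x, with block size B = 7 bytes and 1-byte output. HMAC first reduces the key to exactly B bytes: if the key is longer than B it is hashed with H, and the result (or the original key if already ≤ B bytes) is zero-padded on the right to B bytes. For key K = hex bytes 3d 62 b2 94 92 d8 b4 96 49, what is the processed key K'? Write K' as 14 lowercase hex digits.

58000000000000

|K| = 9 > B = 7, so first hash the key.
H(K): XOR 3d⊕62⊕b2⊕94⊕92⊕d8⊕b4⊕96⊕49 = 58.
Zero-pad H(K) = 58 to 7 bytes: K' = 58 00 00 00 00 00 00.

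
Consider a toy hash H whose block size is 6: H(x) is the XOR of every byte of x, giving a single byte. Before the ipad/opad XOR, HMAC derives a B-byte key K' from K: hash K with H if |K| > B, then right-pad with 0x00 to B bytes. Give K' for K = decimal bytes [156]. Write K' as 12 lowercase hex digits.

9c0000000000

Key decimal bytes [156] = 9c is 1 byte ≤ B = 6; zero-pad to 6 bytes: K' = 9c 00 00 00 00 00.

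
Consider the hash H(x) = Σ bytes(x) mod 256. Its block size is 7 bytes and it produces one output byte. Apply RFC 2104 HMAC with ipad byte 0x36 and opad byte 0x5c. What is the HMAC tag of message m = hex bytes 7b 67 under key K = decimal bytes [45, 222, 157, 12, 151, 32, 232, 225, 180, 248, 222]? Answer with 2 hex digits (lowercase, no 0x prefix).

Key decimal bytes [45, 222, 157, 12, 151, 32, 232, 225, 180, 248, 222] = 2d de 9d 0c 97 20 e8 e1 b4 f8 de is 11 bytes > B = 7, so hash it first: H(key) = be, then zero-pad to 7 bytes: K' = be 00 00 00 00 00 00.
K' ⊕ ipad = 88 36 36 36 36 36 36.  K' ⊕ opad = e2 5c 5c 5c 5c 5c 5c.
Inner input = (K'⊕ipad) ∥ m = 88 36 36 36 36 36 36 ∥ 7b 67.
Inner hash: sum = 136+54+54+54+54+54+54+123+103 = 686; mod 256 = 174 → ae.
Outer input = (K'⊕opad) ∥ inner = e2 5c 5c 5c 5c 5c 5c ∥ ae.
Outer hash (tag): sum = 226+92+92+92+92+92+92+174 = 952; mod 256 = 184 → b8.

b8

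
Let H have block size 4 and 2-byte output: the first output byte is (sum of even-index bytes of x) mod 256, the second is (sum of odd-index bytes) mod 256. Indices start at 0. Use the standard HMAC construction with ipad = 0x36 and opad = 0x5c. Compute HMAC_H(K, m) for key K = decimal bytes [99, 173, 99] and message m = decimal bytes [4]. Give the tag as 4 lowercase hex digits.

2c1e

Key decimal bytes [99, 173, 99] = 63 ad 63 is 3 bytes ≤ B = 4; zero-pad to 4 bytes: K' = 63 ad 63 00.
K' ⊕ ipad = 55 9b 55 36.  K' ⊕ opad = 3f f1 3f 5c.
Inner input = (K'⊕ipad) ∥ m = 55 9b 55 36 ∥ 04.
Inner hash: even-index sum = 174 mod 256 = 174; odd-index sum = 209 mod 256 = 209 → ae d1.
Outer input = (K'⊕opad) ∥ inner = 3f f1 3f 5c ∥ ae d1.
Outer hash (tag): even-index sum = 300 mod 256 = 44; odd-index sum = 542 mod 256 = 30 → 2c 1e.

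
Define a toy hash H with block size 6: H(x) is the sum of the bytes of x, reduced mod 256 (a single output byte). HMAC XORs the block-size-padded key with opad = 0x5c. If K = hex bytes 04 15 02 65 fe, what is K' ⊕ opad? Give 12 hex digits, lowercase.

Key hex bytes 04 15 02 65 fe is 5 bytes ≤ B = 6; zero-pad to 6 bytes: K' = 04 15 02 65 fe 00.
XOR each byte with 0x5c: 04⊕5c=58, 15⊕5c=49, 02⊕5c=5e, 65⊕5c=39, fe⊕5c=a2, 00⊕5c=5c.

58495e39a25c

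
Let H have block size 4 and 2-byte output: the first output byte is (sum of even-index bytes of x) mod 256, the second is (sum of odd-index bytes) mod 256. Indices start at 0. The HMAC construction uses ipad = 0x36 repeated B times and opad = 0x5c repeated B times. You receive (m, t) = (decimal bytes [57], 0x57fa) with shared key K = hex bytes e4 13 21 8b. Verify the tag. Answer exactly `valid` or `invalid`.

Key hex bytes e4 13 21 8b is exactly B = 4 bytes: K' = e4 13 21 8b.
K' ⊕ ipad = d2 25 17 bd; K' ⊕ opad = b8 4f 7d d7.
Inner hash: even-index sum = 290 mod 256 = 34; odd-index sum = 226 mod 256 = 226 → 22 e2.
Outer hash (recomputed tag): even-index sum = 343 mod 256 = 87; odd-index sum = 520 mod 256 = 8 → 57 08.
Recomputed tag = 5708; claimed = 57fa → mismatch.

invalid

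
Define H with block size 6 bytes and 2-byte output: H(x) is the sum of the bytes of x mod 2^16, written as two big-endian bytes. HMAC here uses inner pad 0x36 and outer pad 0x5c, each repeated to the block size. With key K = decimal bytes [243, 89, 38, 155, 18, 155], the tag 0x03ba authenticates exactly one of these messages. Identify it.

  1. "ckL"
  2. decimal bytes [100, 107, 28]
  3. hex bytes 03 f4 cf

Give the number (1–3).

Key decimal bytes [243, 89, 38, 155, 18, 155] = f3 59 26 9b 12 9b is exactly B = 6 bytes: K' = f3 59 26 9b 12 9b.
K' ⊕ ipad = c5 6f 10 ad 24 ad; K' ⊕ opad = af 05 7a c7 4e c7.
m1: inner = H(c5 6f 10 ad 24 ad 63 6b 4c) = 03 dc; tag = H(af 05 7a c7 4e c7 03 dc) = 03e9
m2: inner = H(c5 6f 10 ad 24 ad 64 6b 1c) = 03 ad; tag = H(af 05 7a c7 4e c7 03 ad) = 03ba ← matches
m3: inner = H(c5 6f 10 ad 24 ad 03 f4 cf) = 04 88; tag = H(af 05 7a c7 4e c7 04 88) = 0396

2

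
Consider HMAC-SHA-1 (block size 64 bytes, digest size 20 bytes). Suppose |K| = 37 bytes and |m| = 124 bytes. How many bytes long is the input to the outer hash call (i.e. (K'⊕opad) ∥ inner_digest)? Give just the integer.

84

Key is 37 ≤ 64 bytes, zero-padded: |K'| = 64.
Outer input = (K'⊕opad) ∥ H(inner) → 64 + 20 = 84 bytes.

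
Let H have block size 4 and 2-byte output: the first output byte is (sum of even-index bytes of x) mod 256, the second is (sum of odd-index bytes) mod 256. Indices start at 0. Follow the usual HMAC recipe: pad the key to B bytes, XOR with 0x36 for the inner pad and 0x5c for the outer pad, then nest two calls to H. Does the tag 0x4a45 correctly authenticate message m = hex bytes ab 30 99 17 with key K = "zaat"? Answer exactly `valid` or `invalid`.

Key "zaat" = 7a 61 61 74 is exactly B = 4 bytes: K' = 7a 61 61 74.
K' ⊕ ipad = 4c 57 57 42; K' ⊕ opad = 26 3d 3d 28.
Inner hash: even-index sum = 487 mod 256 = 231; odd-index sum = 224 mod 256 = 224 → e7 e0.
Outer hash (recomputed tag): even-index sum = 330 mod 256 = 74; odd-index sum = 325 mod 256 = 69 → 4a 45.
Recomputed tag = 4a45; claimed = 4a45 → match.

valid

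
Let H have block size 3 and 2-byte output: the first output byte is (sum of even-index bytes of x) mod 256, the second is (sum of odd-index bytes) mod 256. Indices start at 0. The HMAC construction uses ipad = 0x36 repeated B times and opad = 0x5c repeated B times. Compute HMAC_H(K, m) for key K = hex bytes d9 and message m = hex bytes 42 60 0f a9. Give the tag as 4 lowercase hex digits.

Key hex bytes d9 is 1 byte ≤ B = 3; zero-pad to 3 bytes: K' = d9 00 00.
K' ⊕ ipad = ef 36 36.  K' ⊕ opad = 85 5c 5c.
Inner input = (K'⊕ipad) ∥ m = ef 36 36 ∥ 42 60 0f a9.
Inner hash: even-index sum = 558 mod 256 = 46; odd-index sum = 135 mod 256 = 135 → 2e 87.
Outer input = (K'⊕opad) ∥ inner = 85 5c 5c ∥ 2e 87.
Outer hash (tag): even-index sum = 360 mod 256 = 104; odd-index sum = 138 mod 256 = 138 → 68 8a.

688a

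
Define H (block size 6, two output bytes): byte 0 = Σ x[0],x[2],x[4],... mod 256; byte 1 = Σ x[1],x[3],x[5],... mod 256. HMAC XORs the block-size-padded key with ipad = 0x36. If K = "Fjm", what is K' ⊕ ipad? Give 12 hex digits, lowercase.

705c5b363636

Key "Fjm" = 46 6a 6d is 3 bytes ≤ B = 6; zero-pad to 6 bytes: K' = 46 6a 6d 00 00 00.
XOR each byte with 0x36: 46⊕36=70, 6a⊕36=5c, 6d⊕36=5b, 00⊕36=36, 00⊕36=36, 00⊕36=36.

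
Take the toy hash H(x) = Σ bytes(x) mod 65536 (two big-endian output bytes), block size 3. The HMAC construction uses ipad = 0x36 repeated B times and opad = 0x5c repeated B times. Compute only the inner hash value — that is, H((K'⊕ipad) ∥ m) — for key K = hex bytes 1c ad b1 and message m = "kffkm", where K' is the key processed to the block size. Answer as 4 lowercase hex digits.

Key hex bytes 1c ad b1 is exactly B = 3 bytes: K' = 1c ad b1.
K' ⊕ ipad = 2a 9b 87.
Inner input = 2a 9b 87 ∥ 6b 66 66 6b 6d.
Inner hash: sum = 42+155+135+107+102+102+107+109 = 859 → 03 5b.

035b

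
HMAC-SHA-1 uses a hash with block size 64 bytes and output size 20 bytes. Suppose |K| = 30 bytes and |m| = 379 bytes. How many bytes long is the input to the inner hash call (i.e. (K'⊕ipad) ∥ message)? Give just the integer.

Key is 30 ≤ 64 bytes, zero-padded: |K'| = 64.
Inner input = (K'⊕ipad) ∥ m → 64 + 379 = 443 bytes.

443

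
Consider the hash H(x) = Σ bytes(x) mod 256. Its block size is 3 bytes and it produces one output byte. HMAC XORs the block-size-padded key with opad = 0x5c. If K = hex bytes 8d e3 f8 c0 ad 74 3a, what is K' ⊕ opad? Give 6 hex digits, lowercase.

Key hex bytes 8d e3 f8 c0 ad 74 3a is 7 bytes > B = 3, so hash it first: H(key) = 83, then zero-pad to 3 bytes: K' = 83 00 00.
XOR each byte with 0x5c: 83⊕5c=df, 00⊕5c=5c, 00⊕5c=5c.

df5c5c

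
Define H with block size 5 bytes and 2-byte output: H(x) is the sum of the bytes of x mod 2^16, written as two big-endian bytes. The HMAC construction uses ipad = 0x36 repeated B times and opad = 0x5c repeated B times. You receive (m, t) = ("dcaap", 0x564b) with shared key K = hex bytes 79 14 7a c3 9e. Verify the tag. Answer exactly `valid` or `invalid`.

Key hex bytes 79 14 7a c3 9e is exactly B = 5 bytes: K' = 79 14 7a c3 9e.
K' ⊕ ipad = 4f 22 4c f5 a8; K' ⊕ opad = 25 48 26 9f c2.
Inner hash: sum = 79+34+76+245+168+100+99+97+97+112 = 1107 → 04 53.
Outer hash (recomputed tag): sum = 37+72+38+159+194+4+83 = 587 → 02 4b.
Recomputed tag = 024b; claimed = 564b → mismatch.

invalid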